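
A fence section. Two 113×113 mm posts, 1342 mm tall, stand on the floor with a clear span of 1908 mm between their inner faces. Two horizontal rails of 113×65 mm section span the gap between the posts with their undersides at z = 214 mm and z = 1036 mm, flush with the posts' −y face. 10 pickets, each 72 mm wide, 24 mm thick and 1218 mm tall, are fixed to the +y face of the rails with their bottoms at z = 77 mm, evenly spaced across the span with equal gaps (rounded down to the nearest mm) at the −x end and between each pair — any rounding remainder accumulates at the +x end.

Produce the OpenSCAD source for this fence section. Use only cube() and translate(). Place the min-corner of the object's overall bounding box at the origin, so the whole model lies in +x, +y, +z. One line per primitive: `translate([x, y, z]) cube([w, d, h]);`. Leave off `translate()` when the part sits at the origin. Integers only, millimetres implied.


cube([113, 113, 1342]);
translate([2021, 0, 0]) cube([113, 113, 1342]);
translate([113, 0, 214]) cube([1908, 113, 65]);
translate([113, 0, 1036]) cube([1908, 113, 65]);
translate([221, 113, 77]) cube([72, 24, 1218]);
translate([401, 113, 77]) cube([72, 24, 1218]);
translate([581, 113, 77]) cube([72, 24, 1218]);
translate([761, 113, 77]) cube([72, 24, 1218]);
translate([941, 113, 77]) cube([72, 24, 1218]);
translate([1121, 113, 77]) cube([72, 24, 1218]);
translate([1301, 113, 77]) cube([72, 24, 1218]);
translate([1481, 113, 77]) cube([72, 24, 1218]);
translate([1661, 113, 77]) cube([72, 24, 1218]);
translate([1841, 113, 77]) cube([72, 24, 1218]);


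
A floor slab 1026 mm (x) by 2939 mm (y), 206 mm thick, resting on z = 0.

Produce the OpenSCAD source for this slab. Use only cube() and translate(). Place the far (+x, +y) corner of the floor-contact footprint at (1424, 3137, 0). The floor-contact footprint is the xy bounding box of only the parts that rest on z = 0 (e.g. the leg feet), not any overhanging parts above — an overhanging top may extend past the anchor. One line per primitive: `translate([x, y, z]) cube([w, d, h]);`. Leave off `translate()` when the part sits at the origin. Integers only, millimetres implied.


translate([398, 198, 0]) cube([1026, 2939, 206]);


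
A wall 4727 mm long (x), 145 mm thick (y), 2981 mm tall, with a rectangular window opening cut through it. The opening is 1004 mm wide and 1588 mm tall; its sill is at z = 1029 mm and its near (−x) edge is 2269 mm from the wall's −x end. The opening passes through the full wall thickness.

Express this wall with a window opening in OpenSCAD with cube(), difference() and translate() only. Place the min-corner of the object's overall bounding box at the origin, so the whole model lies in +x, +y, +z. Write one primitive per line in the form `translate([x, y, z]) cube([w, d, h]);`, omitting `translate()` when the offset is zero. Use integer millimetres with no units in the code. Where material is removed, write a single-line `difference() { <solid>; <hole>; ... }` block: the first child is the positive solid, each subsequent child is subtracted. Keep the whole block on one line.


difference() { cube([4727, 145, 2981]); translate([2269, 0, 1029]) cube([1004, 145, 1588]); }


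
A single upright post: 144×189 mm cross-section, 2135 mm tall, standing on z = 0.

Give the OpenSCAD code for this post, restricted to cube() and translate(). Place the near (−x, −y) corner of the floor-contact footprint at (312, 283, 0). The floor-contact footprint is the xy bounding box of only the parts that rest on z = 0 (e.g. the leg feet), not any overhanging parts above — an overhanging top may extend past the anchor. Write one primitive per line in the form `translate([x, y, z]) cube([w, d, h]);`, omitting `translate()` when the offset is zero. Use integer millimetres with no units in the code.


translate([312, 283, 0]) cube([144, 189, 2135]);


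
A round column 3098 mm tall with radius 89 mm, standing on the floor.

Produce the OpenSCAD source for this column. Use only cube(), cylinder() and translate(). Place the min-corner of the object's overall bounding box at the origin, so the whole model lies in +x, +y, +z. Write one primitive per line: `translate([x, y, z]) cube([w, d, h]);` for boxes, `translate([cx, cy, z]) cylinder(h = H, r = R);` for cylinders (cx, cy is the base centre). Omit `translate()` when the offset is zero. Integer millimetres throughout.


translate([89, 89, 0]) cylinder(h = 3098, r = 89);


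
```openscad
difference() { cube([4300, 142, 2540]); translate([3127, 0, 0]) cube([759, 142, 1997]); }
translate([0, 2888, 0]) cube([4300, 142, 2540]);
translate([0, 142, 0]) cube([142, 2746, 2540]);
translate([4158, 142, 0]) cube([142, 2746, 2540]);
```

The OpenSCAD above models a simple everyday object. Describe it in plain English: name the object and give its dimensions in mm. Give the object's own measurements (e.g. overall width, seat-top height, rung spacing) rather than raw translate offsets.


A single room: four walls, each 2540 mm tall and 142 mm thick, enclosing an outside footprint 4300×3030 mm (x × y), no floor or roof. The front and back walls (−y and +y sides) run the full x-width; the side walls fit between their inner faces. A door opening 759 mm wide and 1997 mm tall is cut through the front wall from the floor up, its −x edge 3127 mm from the wall's −x end.


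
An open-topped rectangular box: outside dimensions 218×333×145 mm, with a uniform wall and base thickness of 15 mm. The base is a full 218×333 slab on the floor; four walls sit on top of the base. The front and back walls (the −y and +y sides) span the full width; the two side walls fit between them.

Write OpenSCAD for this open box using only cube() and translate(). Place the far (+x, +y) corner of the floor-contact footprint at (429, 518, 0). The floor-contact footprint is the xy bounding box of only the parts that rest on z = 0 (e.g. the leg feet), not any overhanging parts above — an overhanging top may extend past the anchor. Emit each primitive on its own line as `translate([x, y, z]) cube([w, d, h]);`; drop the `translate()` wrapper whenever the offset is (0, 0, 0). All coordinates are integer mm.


translate([211, 185, 0]) cube([218, 333, 15]);
translate([211, 185, 15]) cube([218, 15, 130]);
translate([211, 503, 15]) cube([218, 15, 130]);
translate([211, 200, 15]) cube([15, 303, 130]);
translate([414, 200, 15]) cube([15, 303, 130]);


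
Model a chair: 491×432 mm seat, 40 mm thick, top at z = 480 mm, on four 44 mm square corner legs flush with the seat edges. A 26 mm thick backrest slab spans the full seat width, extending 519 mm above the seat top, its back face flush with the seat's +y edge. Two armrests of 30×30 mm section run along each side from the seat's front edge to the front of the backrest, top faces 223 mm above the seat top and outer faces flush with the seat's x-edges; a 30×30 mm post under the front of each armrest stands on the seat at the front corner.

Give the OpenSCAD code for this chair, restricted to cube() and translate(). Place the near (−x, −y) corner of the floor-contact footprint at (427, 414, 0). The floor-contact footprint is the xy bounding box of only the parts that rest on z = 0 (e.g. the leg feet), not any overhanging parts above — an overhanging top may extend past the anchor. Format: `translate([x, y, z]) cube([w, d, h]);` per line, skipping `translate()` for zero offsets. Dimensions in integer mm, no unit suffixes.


translate([427, 414, 440]) cube([491, 432, 40]);
translate([427, 414, 0]) cube([44, 44, 440]);
translate([874, 414, 0]) cube([44, 44, 440]);
translate([427, 802, 0]) cube([44, 44, 440]);
translate([874, 802, 0]) cube([44, 44, 440]);
translate([427, 820, 480]) cube([491, 26, 519]);
translate([427, 414, 673]) cube([30, 406, 30]);
translate([888, 414, 673]) cube([30, 406, 30]);
translate([427, 414, 480]) cube([30, 30, 193]);
translate([888, 414, 480]) cube([30, 30, 193]);


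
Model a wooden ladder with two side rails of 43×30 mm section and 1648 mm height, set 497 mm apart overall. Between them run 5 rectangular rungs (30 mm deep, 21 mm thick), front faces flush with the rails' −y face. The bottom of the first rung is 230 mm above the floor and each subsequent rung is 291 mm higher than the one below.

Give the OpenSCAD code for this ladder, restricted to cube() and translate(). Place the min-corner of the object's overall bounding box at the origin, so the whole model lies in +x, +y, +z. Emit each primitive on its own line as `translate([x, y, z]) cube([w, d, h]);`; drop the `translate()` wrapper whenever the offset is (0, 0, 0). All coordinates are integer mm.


cube([43, 30, 1648]);
translate([454, 0, 0]) cube([43, 30, 1648]);
translate([43, 0, 230]) cube([411, 30, 21]);
translate([43, 0, 521]) cube([411, 30, 21]);
translate([43, 0, 812]) cube([411, 30, 21]);
translate([43, 0, 1103]) cube([411, 30, 21]);
translate([43, 0, 1394]) cube([411, 30, 21]);


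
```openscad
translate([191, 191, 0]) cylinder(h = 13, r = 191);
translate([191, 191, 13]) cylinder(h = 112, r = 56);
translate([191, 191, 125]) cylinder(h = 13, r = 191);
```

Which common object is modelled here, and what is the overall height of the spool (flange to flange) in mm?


A spool. The overall height is 138 mm.

Three coaxial cylinders, large–small–large — a spool. Two 13 mm flanges and a 112 mm core give 13 + 112 + 13 = 138 mm.


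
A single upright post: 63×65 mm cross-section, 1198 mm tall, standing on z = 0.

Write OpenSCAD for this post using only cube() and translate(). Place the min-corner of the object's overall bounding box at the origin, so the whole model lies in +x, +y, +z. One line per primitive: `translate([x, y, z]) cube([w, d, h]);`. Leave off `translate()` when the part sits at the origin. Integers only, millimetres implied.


cube([63, 65, 1198]);


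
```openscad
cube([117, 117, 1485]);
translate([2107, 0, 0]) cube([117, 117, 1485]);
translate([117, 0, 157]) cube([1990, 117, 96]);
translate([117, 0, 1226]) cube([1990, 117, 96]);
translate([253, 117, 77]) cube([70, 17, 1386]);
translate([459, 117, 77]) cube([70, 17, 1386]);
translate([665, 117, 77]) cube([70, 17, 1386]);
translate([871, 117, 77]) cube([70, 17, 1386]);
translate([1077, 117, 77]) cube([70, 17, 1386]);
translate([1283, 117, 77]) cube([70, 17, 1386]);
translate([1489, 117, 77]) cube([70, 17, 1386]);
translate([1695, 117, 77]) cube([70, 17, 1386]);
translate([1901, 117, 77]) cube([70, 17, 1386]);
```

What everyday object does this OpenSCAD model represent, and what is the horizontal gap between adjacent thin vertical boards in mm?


A fence section. The picket gap is 136 mm.

Two posts, two rails, 9 pickets — a fence section. Span 1990 mm holds 9 pickets of 70 mm with 10 equal gaps: ⌊(1990 − 9·70) / 10⌋ = 136 mm.


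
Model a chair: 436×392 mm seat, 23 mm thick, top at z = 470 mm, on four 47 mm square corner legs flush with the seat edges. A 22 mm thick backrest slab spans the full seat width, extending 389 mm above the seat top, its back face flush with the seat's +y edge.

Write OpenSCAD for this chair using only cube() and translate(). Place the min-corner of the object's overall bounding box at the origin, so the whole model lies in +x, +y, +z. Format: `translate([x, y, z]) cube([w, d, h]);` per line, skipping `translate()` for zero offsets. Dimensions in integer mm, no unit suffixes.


translate([0, 0, 447]) cube([436, 392, 23]);
cube([47, 47, 447]);
translate([389, 0, 0]) cube([47, 47, 447]);
translate([0, 345, 0]) cube([47, 47, 447]);
translate([389, 345, 0]) cube([47, 47, 447]);
translate([0, 370, 470]) cube([436, 22, 389]);


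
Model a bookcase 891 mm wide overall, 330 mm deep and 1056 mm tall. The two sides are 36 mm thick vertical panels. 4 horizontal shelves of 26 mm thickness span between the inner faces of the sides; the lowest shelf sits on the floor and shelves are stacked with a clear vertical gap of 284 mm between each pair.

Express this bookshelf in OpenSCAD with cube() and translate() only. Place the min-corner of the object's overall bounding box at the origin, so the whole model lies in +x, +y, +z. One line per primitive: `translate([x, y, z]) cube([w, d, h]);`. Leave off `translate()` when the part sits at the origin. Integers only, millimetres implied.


cube([36, 330, 1056]);
translate([855, 0, 0]) cube([36, 330, 1056]);
translate([36, 0, 0]) cube([819, 330, 26]);
translate([36, 0, 310]) cube([819, 330, 26]);
translate([36, 0, 620]) cube([819, 330, 26]);
translate([36, 0, 930]) cube([819, 330, 26]);


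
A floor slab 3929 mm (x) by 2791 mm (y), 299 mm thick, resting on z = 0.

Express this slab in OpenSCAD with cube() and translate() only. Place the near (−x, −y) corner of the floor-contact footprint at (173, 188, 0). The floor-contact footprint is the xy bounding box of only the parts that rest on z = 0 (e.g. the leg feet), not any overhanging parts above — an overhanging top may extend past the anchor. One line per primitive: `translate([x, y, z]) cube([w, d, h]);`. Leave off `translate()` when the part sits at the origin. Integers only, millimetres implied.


translate([173, 188, 0]) cube([3929, 2791, 299]);


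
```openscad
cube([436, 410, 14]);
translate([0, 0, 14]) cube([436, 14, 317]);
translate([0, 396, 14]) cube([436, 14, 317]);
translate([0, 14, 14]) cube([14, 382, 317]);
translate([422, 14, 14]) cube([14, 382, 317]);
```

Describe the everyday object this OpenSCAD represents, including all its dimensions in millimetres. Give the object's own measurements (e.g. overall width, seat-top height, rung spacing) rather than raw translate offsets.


An open-topped rectangular box: outside dimensions 436×410×331 mm, with a uniform wall and base thickness of 14 mm. The base is a full 436×410 slab on the floor; four walls sit on top of the base. The front and back walls (the −y and +y sides) span the full width; the two side walls fit between them.


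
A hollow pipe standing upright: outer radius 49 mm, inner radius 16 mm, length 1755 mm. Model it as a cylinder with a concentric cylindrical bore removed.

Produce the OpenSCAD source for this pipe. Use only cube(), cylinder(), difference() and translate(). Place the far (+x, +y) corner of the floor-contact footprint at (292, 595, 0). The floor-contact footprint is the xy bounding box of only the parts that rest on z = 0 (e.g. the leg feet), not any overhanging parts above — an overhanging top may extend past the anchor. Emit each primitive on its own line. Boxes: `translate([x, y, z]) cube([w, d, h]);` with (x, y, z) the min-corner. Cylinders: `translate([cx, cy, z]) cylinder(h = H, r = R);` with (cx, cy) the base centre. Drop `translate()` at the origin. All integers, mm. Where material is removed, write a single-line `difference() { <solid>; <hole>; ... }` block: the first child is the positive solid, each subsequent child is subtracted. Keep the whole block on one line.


difference() { translate([243, 546, 0]) cylinder(h = 1755, r = 49); translate([243, 546, 0]) cylinder(h = 1755, r = 16); }


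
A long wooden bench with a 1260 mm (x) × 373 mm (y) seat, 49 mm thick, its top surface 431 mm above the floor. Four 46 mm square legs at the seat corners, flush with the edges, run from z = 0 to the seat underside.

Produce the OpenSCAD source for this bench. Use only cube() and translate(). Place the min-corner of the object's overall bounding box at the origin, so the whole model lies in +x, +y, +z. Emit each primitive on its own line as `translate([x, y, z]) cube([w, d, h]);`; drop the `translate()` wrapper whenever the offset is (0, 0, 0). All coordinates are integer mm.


translate([0, 0, 382]) cube([1260, 373, 49]);
cube([46, 46, 382]);
translate([0, 327, 0]) cube([46, 46, 382]);
translate([1214, 0, 0]) cube([46, 46, 382]);
translate([1214, 327, 0]) cube([46, 46, 382]);


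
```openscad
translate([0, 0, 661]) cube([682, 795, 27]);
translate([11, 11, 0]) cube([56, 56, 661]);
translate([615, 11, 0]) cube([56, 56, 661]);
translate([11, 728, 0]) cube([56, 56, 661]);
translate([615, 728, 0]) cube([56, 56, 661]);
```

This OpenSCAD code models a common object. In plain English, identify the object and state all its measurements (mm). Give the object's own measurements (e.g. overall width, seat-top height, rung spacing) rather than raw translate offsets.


A rectangular dining table. The top is 682×795×27 mm with its upper surface at z = 688 mm. It stands on four 56×56 mm square legs, each inset 11 mm from the nearest pair of top edges, running from the floor to the underside of the top.


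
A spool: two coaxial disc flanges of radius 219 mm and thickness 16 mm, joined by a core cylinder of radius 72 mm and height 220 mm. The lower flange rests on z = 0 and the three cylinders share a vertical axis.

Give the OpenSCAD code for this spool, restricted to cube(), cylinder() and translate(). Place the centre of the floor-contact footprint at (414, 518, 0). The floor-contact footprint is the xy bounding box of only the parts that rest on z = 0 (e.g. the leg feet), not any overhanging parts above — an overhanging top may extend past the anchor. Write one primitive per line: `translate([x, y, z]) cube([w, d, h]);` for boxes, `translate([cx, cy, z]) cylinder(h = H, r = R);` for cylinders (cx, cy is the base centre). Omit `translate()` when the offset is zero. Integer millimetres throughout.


translate([414, 518, 0]) cylinder(h = 16, r = 219);
translate([414, 518, 16]) cylinder(h = 220, r = 72);
translate([414, 518, 236]) cylinder(h = 16, r = 219);


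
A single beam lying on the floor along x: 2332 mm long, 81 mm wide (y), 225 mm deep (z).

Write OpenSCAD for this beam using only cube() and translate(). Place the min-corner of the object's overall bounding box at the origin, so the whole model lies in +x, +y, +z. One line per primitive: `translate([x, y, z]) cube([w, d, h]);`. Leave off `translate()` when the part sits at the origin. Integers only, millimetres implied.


cube([2332, 81, 225]);


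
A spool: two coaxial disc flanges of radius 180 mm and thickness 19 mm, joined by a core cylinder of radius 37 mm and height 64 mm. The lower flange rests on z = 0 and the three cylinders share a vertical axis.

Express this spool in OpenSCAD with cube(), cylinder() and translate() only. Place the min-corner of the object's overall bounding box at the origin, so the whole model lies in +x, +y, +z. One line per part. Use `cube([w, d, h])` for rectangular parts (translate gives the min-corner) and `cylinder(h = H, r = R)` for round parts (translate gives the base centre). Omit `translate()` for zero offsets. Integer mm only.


translate([180, 180, 0]) cylinder(h = 19, r = 180);
translate([180, 180, 19]) cylinder(h = 64, r = 37);
translate([180, 180, 83]) cylinder(h = 19, r = 180);


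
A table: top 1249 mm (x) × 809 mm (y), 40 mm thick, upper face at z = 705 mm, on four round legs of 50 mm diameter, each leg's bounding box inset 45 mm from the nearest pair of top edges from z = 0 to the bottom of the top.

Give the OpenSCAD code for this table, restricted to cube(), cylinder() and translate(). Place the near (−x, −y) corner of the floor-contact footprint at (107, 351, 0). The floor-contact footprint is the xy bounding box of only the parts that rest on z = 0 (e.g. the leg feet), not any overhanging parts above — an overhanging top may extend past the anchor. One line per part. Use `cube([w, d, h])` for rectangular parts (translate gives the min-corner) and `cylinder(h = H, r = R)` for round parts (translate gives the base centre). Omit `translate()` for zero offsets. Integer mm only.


translate([62, 306, 665]) cube([1249, 809, 40]);
translate([132, 376, 0]) cylinder(h = 665, r = 25);
translate([1241, 376, 0]) cylinder(h = 665, r = 25);
translate([132, 1045, 0]) cylinder(h = 665, r = 25);
translate([1241, 1045, 0]) cylinder(h = 665, r = 25);


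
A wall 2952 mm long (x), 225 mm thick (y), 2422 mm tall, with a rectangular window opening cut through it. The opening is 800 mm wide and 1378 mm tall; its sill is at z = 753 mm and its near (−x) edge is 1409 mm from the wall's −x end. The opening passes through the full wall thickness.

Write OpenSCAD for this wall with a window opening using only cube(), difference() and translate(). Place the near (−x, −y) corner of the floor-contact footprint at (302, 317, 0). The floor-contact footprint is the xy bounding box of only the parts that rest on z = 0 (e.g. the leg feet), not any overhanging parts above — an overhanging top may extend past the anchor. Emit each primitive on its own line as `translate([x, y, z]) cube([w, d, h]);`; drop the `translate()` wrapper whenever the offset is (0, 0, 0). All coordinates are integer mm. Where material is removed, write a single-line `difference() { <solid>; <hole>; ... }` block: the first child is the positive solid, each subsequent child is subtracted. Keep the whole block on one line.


difference() { translate([302, 317, 0]) cube([2952, 225, 2422]); translate([1711, 317, 753]) cube([800, 225, 1378]); }


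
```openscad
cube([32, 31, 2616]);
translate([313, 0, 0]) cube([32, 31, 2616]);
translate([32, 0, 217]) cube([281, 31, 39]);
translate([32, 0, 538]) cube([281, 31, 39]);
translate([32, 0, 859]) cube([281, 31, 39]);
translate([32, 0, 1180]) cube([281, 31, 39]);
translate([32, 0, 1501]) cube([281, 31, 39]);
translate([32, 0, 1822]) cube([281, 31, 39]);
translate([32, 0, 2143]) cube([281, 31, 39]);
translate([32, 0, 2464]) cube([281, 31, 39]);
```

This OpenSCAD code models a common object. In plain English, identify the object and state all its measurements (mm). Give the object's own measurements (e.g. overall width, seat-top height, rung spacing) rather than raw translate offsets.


A straight ladder. Two 32×31 mm vertical rails, 2616 mm tall, stand 345 mm apart (outside-to-outside) with their front faces coplanar on the −y side. 8 rungs, each 31 mm deep and 39 mm tall, span between the inner faces of the rails, front faces flush with the rails. The lowest rung's underside is at z = 217 mm and rungs are spaced 321 mm apart (underside to underside).


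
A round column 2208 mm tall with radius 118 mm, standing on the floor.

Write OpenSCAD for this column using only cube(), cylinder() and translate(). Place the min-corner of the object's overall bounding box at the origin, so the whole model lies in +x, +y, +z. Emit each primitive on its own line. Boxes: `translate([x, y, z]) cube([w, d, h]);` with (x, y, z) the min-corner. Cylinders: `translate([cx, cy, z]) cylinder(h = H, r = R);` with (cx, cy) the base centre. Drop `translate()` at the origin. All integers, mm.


translate([118, 118, 0]) cylinder(h = 2208, r = 118);


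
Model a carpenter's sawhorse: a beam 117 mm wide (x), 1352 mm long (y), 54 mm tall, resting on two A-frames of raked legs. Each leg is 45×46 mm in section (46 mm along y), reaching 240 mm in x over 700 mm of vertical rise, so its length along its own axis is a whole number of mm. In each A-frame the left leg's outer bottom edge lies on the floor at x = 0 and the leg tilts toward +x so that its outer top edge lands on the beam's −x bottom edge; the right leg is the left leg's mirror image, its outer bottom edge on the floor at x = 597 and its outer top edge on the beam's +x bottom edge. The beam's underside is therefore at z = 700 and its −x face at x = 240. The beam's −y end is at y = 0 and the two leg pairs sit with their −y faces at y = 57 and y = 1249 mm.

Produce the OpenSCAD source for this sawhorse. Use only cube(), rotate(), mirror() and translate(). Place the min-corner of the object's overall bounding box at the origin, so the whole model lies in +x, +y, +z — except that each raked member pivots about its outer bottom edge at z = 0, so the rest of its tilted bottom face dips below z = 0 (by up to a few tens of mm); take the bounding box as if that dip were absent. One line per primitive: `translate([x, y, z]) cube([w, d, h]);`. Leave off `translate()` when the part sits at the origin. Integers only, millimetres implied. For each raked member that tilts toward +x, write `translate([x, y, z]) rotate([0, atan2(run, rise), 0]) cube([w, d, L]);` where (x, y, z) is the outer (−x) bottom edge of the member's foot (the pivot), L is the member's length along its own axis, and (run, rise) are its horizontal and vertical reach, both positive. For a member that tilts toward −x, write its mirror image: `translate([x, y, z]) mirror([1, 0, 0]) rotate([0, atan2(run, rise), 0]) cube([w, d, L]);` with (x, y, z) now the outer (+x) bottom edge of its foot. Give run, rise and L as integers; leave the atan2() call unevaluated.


translate([240, 0, 700]) cube([117, 1352, 54]);
translate([0, 57, 0]) rotate([0, atan2(240, 700), 0]) cube([45, 46, 740]);
translate([597, 57, 0]) mirror([1, 0, 0]) rotate([0, atan2(240, 700), 0]) cube([45, 46, 740]);
translate([0, 1249, 0]) rotate([0, atan2(240, 700), 0]) cube([45, 46, 740]);
translate([597, 1249, 0]) mirror([1, 0, 0]) rotate([0, atan2(240, 700), 0]) cube([45, 46, 740]);


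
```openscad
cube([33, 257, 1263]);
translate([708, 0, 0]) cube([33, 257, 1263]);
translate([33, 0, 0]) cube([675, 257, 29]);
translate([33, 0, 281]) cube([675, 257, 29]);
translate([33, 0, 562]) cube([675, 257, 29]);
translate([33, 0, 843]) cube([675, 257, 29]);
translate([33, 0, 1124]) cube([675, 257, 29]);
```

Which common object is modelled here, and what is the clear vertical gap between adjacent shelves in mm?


A bookshelf. The clear shelf gap is 252 mm.

Two tall side panels with 5 horizontal boards between them — a bookshelf. The first two shelf undersides are at z = 0 and z = 281; with shelf thickness 29, the clear gap is 281 − 0 − 29 = 252 mm.


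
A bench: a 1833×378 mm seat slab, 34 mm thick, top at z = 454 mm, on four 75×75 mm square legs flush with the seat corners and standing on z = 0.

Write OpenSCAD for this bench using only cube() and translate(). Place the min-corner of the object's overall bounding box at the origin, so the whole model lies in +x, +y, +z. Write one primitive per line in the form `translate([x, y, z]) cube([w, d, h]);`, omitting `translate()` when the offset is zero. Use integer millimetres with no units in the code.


// leg_h = 454 − 34 = 420
translate([0, 0, 420]) cube([1833, 378, 34]);
cube([75, 75, 420]);
translate([0, 303, 0]) cube([75, 75, 420]);
translate([1758, 0, 0]) cube([75, 75, 420]);
translate([1758, 303, 0]) cube([75, 75, 420]);


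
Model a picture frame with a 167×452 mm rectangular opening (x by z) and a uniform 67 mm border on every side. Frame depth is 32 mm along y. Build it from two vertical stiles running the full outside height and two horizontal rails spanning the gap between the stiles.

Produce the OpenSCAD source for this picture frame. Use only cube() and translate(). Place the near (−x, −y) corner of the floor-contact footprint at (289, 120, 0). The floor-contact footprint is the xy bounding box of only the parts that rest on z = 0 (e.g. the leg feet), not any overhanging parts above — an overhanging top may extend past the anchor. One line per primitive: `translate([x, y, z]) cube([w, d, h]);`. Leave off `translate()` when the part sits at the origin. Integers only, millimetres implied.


translate([289, 120, 0]) cube([67, 32, 586]);
translate([523, 120, 0]) cube([67, 32, 586]);
translate([356, 120, 0]) cube([167, 32, 67]);
translate([356, 120, 519]) cube([167, 32, 67]);


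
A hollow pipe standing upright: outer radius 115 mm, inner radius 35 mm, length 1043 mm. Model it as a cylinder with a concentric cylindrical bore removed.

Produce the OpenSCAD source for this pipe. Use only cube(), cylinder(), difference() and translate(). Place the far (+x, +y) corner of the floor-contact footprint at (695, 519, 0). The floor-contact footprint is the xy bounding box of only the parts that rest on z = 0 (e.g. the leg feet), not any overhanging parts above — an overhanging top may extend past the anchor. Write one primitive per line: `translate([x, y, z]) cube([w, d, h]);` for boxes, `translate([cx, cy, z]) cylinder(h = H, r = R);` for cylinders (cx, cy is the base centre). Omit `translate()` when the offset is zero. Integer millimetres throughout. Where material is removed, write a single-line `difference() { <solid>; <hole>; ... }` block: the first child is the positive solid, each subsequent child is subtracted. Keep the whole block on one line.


difference() { translate([580, 404, 0]) cylinder(h = 1043, r = 115); translate([580, 404, 0]) cylinder(h = 1043, r = 35); }


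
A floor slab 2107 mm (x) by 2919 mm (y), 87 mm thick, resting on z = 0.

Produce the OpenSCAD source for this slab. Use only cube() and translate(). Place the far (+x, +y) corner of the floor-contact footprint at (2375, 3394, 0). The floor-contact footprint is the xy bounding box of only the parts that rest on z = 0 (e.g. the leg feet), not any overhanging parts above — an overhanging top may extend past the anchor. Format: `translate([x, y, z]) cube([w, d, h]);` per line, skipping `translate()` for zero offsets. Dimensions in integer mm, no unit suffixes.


translate([268, 475, 0]) cube([2107, 2919, 87]);


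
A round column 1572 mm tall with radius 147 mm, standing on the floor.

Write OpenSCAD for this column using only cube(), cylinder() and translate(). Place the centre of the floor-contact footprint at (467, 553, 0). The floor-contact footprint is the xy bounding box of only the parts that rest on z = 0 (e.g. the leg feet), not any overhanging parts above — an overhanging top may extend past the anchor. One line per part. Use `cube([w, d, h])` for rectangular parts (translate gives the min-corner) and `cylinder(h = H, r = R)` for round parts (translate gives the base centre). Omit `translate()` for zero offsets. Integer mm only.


translate([467, 553, 0]) cylinder(h = 1572, r = 147);


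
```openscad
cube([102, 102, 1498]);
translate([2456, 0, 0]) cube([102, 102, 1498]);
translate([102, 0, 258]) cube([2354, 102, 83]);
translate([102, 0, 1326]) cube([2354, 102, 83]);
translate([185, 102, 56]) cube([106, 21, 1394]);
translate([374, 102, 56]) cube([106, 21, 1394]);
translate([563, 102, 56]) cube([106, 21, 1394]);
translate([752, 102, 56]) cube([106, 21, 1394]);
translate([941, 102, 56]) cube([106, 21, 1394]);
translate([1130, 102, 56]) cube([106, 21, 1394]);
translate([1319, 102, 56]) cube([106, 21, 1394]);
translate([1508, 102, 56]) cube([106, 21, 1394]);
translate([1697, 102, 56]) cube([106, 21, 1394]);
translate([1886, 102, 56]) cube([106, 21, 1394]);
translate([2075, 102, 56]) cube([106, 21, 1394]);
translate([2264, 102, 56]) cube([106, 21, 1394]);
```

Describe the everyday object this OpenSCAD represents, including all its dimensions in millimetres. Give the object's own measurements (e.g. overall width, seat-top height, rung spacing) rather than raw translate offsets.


A fence section. Two 102×102 mm posts, 1498 mm tall, stand on the floor with a clear span of 2354 mm between their inner faces. Two horizontal rails of 102×83 mm section span the gap between the posts with their undersides at z = 258 mm and z = 1326 mm, flush with the posts' −y face. 12 pickets, each 106 mm wide, 21 mm thick and 1394 mm tall, are fixed to the +y face of the rails with their bottoms at z = 56 mm, spaced across the span with a 83 mm gap after the −x post and between neighbouring pickets, with 86 mm left before the +x post.


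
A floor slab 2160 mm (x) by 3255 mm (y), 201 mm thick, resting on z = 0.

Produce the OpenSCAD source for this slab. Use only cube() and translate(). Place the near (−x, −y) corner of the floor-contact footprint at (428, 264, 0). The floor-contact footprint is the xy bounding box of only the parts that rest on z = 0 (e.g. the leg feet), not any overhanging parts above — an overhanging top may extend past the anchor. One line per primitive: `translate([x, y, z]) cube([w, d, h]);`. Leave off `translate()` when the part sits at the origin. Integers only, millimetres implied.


translate([428, 264, 0]) cube([2160, 3255, 201]);


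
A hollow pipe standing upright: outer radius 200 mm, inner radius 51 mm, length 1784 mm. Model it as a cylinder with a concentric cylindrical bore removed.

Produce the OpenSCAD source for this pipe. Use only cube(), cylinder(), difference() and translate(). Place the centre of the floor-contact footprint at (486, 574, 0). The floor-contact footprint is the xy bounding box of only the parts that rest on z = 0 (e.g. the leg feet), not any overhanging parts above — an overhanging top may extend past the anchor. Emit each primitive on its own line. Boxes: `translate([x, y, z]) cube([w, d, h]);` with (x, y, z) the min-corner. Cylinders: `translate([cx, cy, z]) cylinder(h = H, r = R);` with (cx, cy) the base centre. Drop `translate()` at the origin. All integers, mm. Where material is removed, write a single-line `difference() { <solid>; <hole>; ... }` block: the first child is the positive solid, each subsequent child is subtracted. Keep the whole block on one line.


difference() { translate([486, 574, 0]) cylinder(h = 1784, r = 200); translate([486, 574, 0]) cylinder(h = 1784, r = 51); }


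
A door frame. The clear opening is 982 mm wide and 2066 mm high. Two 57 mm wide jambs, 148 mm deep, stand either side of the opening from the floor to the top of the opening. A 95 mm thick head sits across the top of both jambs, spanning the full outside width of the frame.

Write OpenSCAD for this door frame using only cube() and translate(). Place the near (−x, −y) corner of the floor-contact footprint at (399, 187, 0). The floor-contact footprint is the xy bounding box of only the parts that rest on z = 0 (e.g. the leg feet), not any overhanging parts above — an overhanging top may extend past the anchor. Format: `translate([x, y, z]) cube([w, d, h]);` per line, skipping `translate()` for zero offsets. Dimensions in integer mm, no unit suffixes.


translate([399, 187, 0]) cube([57, 148, 2066]);
translate([1438, 187, 0]) cube([57, 148, 2066]);
translate([399, 187, 2066]) cube([1096, 148, 95]);


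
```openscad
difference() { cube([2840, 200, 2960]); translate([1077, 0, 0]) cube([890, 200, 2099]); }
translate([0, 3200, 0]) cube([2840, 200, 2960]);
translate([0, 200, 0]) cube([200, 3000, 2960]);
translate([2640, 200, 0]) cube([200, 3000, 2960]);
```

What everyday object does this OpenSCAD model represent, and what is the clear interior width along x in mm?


A single room. The interior width is 2440 mm.

Four walls enclosing a rectangle with a door in the front wall — a room. Outside width 2840 minus two 200 mm walls gives 2440 mm.


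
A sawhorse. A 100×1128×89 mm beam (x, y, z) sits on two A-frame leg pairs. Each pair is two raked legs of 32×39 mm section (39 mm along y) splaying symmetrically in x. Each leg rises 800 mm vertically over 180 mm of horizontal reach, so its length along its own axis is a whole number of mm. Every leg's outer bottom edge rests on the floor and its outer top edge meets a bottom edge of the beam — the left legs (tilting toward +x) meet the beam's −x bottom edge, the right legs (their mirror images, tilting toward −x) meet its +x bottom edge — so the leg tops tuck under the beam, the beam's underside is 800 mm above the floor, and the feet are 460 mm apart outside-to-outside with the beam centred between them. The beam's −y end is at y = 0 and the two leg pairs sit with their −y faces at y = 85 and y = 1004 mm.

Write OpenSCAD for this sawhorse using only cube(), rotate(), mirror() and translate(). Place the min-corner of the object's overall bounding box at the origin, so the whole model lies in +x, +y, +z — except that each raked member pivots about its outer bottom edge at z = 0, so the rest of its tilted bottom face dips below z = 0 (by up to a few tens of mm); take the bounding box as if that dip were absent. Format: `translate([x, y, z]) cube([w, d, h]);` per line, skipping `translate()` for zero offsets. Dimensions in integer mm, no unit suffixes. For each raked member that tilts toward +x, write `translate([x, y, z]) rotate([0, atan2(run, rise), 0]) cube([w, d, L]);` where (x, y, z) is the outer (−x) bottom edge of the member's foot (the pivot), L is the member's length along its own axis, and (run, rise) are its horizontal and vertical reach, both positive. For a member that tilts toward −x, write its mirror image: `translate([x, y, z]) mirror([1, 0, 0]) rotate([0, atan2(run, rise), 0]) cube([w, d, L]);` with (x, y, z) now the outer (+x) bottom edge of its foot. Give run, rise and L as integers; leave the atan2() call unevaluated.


translate([180, 0, 800]) cube([100, 1128, 89]);
translate([0, 85, 0]) rotate([0, atan2(180, 800), 0]) cube([32, 39, 820]);
translate([460, 85, 0]) mirror([1, 0, 0]) rotate([0, atan2(180, 800), 0]) cube([32, 39, 820]);
translate([0, 1004, 0]) rotate([0, atan2(180, 800), 0]) cube([32, 39, 820]);
translate([460, 1004, 0]) mirror([1, 0, 0]) rotate([0, atan2(180, 800), 0]) cube([32, 39, 820]);


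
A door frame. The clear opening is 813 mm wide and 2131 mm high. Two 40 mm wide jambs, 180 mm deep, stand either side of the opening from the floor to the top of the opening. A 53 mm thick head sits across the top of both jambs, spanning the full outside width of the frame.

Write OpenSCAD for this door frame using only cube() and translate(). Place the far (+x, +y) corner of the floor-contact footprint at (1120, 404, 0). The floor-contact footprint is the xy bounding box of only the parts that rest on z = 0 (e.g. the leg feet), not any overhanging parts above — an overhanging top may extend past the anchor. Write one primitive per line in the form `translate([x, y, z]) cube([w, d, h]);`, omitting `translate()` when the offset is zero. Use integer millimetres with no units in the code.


translate([227, 224, 0]) cube([40, 180, 2131]);
translate([1080, 224, 0]) cube([40, 180, 2131]);
translate([227, 224, 2131]) cube([893, 180, 53]);


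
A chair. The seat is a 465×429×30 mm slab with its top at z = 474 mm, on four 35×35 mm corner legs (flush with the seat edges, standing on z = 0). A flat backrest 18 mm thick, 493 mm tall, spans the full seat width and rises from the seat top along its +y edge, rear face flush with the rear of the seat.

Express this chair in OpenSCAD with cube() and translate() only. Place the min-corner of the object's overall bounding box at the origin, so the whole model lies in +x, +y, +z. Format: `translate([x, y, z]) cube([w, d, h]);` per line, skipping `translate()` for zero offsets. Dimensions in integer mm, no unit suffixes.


// leg_h = 474 - 30 = 444
translate([0, 0, 444]) cube([465, 429, 30]);
cube([35, 35, 444]);
translate([430, 0, 0]) cube([35, 35, 444]);
translate([0, 394, 0]) cube([35, 35, 444]);
translate([430, 394, 0]) cube([35, 35, 444]);
translate([0, 411, 474]) cube([465, 18, 493]);


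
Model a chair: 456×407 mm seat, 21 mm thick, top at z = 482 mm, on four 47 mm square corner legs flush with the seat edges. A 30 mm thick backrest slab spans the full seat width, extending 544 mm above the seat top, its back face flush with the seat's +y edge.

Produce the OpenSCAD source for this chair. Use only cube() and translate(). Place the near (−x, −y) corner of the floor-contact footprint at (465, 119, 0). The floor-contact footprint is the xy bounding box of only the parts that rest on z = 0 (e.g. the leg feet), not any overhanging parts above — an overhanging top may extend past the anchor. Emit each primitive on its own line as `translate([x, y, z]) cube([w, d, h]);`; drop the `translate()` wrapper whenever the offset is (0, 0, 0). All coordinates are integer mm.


translate([465, 119, 461]) cube([456, 407, 21]);
translate([465, 119, 0]) cube([47, 47, 461]);
translate([874, 119, 0]) cube([47, 47, 461]);
translate([465, 479, 0]) cube([47, 47, 461]);
translate([874, 479, 0]) cube([47, 47, 461]);
translate([465, 496, 482]) cube([456, 30, 544]);


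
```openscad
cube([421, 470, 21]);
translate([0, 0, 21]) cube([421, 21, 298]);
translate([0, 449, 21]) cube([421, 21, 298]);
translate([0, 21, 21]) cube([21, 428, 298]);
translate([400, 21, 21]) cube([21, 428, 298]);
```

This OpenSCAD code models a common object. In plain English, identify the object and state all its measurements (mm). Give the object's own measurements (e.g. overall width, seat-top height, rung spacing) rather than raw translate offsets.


An open-topped rectangular box: outside dimensions 421×470×319 mm, with a uniform wall and base thickness of 21 mm. The base is a full 421×470 slab on the floor; four walls sit on top of the base. The front and back walls (the −y and +y sides) span the full width; the two side walls fit between them.
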